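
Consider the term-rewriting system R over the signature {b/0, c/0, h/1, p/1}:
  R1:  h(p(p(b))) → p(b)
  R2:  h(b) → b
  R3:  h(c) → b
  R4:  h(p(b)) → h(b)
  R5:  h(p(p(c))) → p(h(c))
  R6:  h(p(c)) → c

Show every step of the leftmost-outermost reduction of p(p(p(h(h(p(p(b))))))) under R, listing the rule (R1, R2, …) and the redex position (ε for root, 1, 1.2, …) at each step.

1. p(p(p(h(h(p(p(b)))))))  →  p(p(p(h(p(b)))))   [R1 at 1.1.1.1]
2. p(p(p(h(p(b)))))  →  p(p(p(h(b))))   [R4 at 1.1.1]
3. p(p(p(h(b))))  →  p(p(p(b)))   [R2 at 1.1.1]

p(p(p(b)))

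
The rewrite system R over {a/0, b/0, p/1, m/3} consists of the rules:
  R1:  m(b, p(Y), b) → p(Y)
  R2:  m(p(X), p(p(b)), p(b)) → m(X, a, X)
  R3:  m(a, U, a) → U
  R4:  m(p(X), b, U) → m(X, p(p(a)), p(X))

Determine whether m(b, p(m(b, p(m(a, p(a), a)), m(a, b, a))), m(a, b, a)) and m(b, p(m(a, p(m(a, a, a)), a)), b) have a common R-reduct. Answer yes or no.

no — NF(t₁) = p(p(p(a))), NF(t₂) = p(p(a))

Reduce t₁ = m(b, p(m(b, p(m(a, p(a), a)), m(a, b, a))), m(a, b, a)):
1. m(b, p(m(b, p(m(a, p(a), a)), m(a, b, a))), m(a, b, a))  →  m(b, p(m(b, p(p(a)), m(a, b, a))), m(a, b, a))   [R3 at 2.1.2.1]
2. m(b, p(m(b, p(p(a)), m(a, b, a))), m(a, b, a))  →  m(b, p(m(b, p(p(a)), b)), m(a, b, a))   [R3 at 2.1.3]
3. m(b, p(m(b, p(p(a)), b)), m(a, b, a))  →  m(b, p(p(p(a))), m(a, b, a))   [R1 at 2.1]
4. m(b, p(p(p(a))), m(a, b, a))  →  m(b, p(p(p(a))), b)   [R3 at 3]
5. m(b, p(p(p(a))), b)  →  p(p(p(a)))   [R1 at ε]

Reduce t₂ = m(b, p(m(a, p(m(a, a, a)), a)), b):
1. m(b, p(m(a, p(m(a, a, a)), a)), b)  →  p(m(a, p(m(a, a, a)), a))   [R1 at ε]
2. p(m(a, p(m(a, a, a)), a))  →  p(p(m(a, a, a)))   [R3 at 1]
3. p(p(m(a, a, a)))  →  p(p(a))   [R3 at 1.1]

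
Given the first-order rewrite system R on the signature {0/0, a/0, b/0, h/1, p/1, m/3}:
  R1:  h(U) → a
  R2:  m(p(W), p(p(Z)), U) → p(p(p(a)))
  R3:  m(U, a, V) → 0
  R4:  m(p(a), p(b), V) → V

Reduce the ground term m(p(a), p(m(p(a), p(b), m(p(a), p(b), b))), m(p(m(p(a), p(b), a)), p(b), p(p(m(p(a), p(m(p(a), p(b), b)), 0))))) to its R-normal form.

1. m(p(a), p(m(p(a), p(b), m(p(a), p(b), b))), m(p(m(p(a), p(b), a)), p(b), p(p(m(p(a), p(m(p(a), p(b), b)), 0)))))  →  m(p(a), p(m(p(a), p(b), b)), m(p(m(p(a), p(b), a)), p(b), p(p(m(p(a), p(m(p(a), p(b), b)), 0)))))   [R4 at 2.1]
2. m(p(a), p(m(p(a), p(b), b)), m(p(m(p(a), p(b), a)), p(b), p(p(m(p(a), p(m(p(a), p(b), b)), 0)))))  →  m(p(a), p(b), m(p(m(p(a), p(b), a)), p(b), p(p(m(p(a), p(m(p(a), p(b), b)), 0)))))   [R4 at 2.1]
3. m(p(a), p(b), m(p(m(p(a), p(b), a)), p(b), p(p(m(p(a), p(m(p(a), p(b), b)), 0)))))  →  m(p(m(p(a), p(b), a)), p(b), p(p(m(p(a), p(m(p(a), p(b), b)), 0))))   [R4 at ε]
4. m(p(m(p(a), p(b), a)), p(b), p(p(m(p(a), p(m(p(a), p(b), b)), 0))))  →  m(p(a), p(b), p(p(m(p(a), p(m(p(a), p(b), b)), 0))))   [R4 at 1.1]
5. m(p(a), p(b), p(p(m(p(a), p(m(p(a), p(b), b)), 0))))  →  p(p(m(p(a), p(m(p(a), p(b), b)), 0)))   [R4 at ε]
6. p(p(m(p(a), p(m(p(a), p(b), b)), 0)))  →  p(p(m(p(a), p(b), 0)))   [R4 at 1.1.2.1]
7. p(p(m(p(a), p(b), 0)))  →  p(p(0))   [R4 at 1.1]

p(p(0))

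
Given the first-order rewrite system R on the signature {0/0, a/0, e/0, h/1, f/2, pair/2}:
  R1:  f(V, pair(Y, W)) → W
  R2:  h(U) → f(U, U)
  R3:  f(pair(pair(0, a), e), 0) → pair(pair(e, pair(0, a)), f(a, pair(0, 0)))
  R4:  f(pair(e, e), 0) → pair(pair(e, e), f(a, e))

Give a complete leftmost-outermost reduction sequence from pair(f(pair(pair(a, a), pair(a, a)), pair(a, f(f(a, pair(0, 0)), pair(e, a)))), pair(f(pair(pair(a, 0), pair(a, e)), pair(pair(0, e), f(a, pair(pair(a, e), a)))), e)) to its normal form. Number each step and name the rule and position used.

1. pair(f(pair(pair(a, a), pair(a, a)), pair(a, f(f(a, pair(0, 0)), pair(e, a)))), pair(f(pair(pair(a, 0), pair(a, e)), pair(pair(0, e), f(a, pair(pair(a, e), a)))), e))  →  pair(f(f(a, pair(0, 0)), pair(e, a)), pair(f(pair(pair(a, 0), pair(a, e)), pair(pair(0, e), f(a, pair(pair(a, e), a)))), e))   [R1 at 1]
2. pair(f(f(a, pair(0, 0)), pair(e, a)), pair(f(pair(pair(a, 0), pair(a, e)), pair(pair(0, e), f(a, pair(pair(a, e), a)))), e))  →  pair(a, pair(f(pair(pair(a, 0), pair(a, e)), pair(pair(0, e), f(a, pair(pair(a, e), a)))), e))   [R1 at 1]
3. pair(a, pair(f(pair(pair(a, 0), pair(a, e)), pair(pair(0, e), f(a, pair(pair(a, e), a)))), e))  →  pair(a, pair(f(a, pair(pair(a, e), a)), e))   [R1 at 2.1]
4. pair(a, pair(f(a, pair(pair(a, e), a)), e))  →  pair(a, pair(a, e))   [R1 at 2.1]

pair(a, pair(a, e))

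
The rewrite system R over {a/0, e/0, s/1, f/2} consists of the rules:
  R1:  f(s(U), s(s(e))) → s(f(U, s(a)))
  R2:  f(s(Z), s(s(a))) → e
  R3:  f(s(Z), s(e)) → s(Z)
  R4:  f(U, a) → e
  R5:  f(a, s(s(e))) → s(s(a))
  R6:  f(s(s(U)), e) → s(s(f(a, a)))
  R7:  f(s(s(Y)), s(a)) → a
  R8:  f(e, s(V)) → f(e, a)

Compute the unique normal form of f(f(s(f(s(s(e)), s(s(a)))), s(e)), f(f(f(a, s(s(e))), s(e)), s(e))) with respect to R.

1. f(f(s(f(s(s(e)), s(s(a)))), s(e)), f(f(f(a, s(s(e))), s(e)), s(e)))  →  f(s(f(s(s(e)), s(s(a)))), f(f(f(a, s(s(e))), s(e)), s(e)))   [R3 at 1]
2. f(s(f(s(s(e)), s(s(a)))), f(f(f(a, s(s(e))), s(e)), s(e)))  →  f(s(e), f(f(f(a, s(s(e))), s(e)), s(e)))   [R2 at 1.1]
3. f(s(e), f(f(f(a, s(s(e))), s(e)), s(e)))  →  f(s(e), f(f(s(s(a)), s(e)), s(e)))   [R5 at 2.1.1]
4. f(s(e), f(f(s(s(a)), s(e)), s(e)))  →  f(s(e), f(s(s(a)), s(e)))   [R3 at 2.1]
5. f(s(e), f(s(s(a)), s(e)))  →  f(s(e), s(s(a)))   [R3 at 2]
6. f(s(e), s(s(a)))  →  e   [R2 at ε]

e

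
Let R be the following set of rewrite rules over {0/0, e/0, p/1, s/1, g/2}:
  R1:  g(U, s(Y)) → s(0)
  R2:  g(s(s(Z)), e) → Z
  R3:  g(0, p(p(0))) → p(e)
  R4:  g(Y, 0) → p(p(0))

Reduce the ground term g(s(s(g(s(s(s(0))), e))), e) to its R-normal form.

s(0)

1. g(s(s(g(s(s(s(0))), e))), e)  →  g(s(s(s(0))), e)   [R2 at ε]
2. g(s(s(s(0))), e)  →  s(0)   [R2 at ε]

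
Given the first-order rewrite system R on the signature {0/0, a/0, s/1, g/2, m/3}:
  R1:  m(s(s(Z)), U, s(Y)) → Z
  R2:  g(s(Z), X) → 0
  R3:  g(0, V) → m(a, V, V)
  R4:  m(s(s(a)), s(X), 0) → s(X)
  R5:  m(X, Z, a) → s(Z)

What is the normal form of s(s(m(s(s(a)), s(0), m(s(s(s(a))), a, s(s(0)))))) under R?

s(s(a))

1. s(s(m(s(s(a)), s(0), m(s(s(s(a))), a, s(s(0))))))  →  s(s(m(s(s(a)), s(0), s(a))))   [R1 at 1.1.3]
2. s(s(m(s(s(a)), s(0), s(a))))  →  s(s(a))   [R1 at 1.1]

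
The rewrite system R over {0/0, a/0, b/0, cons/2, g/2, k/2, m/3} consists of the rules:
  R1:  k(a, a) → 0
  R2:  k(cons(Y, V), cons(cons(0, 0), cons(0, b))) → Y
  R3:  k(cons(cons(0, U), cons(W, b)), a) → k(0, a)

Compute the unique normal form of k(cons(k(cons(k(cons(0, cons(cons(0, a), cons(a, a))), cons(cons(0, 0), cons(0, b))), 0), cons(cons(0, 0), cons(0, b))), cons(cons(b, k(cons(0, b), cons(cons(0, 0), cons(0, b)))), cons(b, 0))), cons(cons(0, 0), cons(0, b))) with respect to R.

0

1. k(cons(k(cons(k(cons(0, cons(cons(0, a), cons(a, a))), cons(cons(0, 0), cons(0, b))), 0), cons(cons(0, 0), cons(0, b))), cons(cons(b, k(cons(0, b), cons(cons(0, 0), cons(0, b)))), cons(b, 0))), cons(cons(0, 0), cons(0, b)))  →  k(cons(k(cons(0, cons(cons(0, a), cons(a, a))), cons(cons(0, 0), cons(0, b))), 0), cons(cons(0, 0), cons(0, b)))   [R2 at ε]
2. k(cons(k(cons(0, cons(cons(0, a), cons(a, a))), cons(cons(0, 0), cons(0, b))), 0), cons(cons(0, 0), cons(0, b)))  →  k(cons(0, cons(cons(0, a), cons(a, a))), cons(cons(0, 0), cons(0, b)))   [R2 at ε]
3. k(cons(0, cons(cons(0, a), cons(a, a))), cons(cons(0, 0), cons(0, b)))  →  0   [R2 at ε]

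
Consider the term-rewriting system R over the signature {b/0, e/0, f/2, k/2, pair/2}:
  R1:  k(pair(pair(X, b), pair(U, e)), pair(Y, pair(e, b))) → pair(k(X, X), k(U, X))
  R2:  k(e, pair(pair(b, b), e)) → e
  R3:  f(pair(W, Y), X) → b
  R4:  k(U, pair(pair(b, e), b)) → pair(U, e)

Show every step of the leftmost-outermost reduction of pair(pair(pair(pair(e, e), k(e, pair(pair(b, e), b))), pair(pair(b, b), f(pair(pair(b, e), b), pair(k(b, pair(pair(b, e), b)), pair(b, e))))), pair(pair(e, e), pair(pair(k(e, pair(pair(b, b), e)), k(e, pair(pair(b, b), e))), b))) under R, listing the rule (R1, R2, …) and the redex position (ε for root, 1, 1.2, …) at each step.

pair(pair(pair(pair(e, e), pair(e, e)), pair(pair(b, b), b)), pair(pair(e, e), pair(pair(e, e), b)))

1. pair(pair(pair(pair(e, e), k(e, pair(pair(b, e), b))), pair(pair(b, b), f(pair(pair(b, e), b), pair(k(b, pair(pair(b, e), b)), pair(b, e))))), pair(pair(e, e), pair(pair(k(e, pair(pair(b, b), e)), k(e, pair(pair(b, b), e))), b)))  →  pair(pair(pair(pair(e, e), pair(e, e)), pair(pair(b, b), f(pair(pair(b, e), b), pair(k(b, pair(pair(b, e), b)), pair(b, e))))), pair(pair(e, e), pair(pair(k(e, pair(pair(b, b), e)), k(e, pair(pair(b, b), e))), b)))   [R4 at 1.1.2]
2. pair(pair(pair(pair(e, e), pair(e, e)), pair(pair(b, b), f(pair(pair(b, e), b), pair(k(b, pair(pair(b, e), b)), pair(b, e))))), pair(pair(e, e), pair(pair(k(e, pair(pair(b, b), e)), k(e, pair(pair(b, b), e))), b)))  →  pair(pair(pair(pair(e, e), pair(e, e)), pair(pair(b, b), b)), pair(pair(e, e), pair(pair(k(e, pair(pair(b, b), e)), k(e, pair(pair(b, b), e))), b)))   [R3 at 1.2.2]
3. pair(pair(pair(pair(e, e), pair(e, e)), pair(pair(b, b), b)), pair(pair(e, e), pair(pair(k(e, pair(pair(b, b), e)), k(e, pair(pair(b, b), e))), b)))  →  pair(pair(pair(pair(e, e), pair(e, e)), pair(pair(b, b), b)), pair(pair(e, e), pair(pair(e, k(e, pair(pair(b, b), e))), b)))   [R2 at 2.2.1.1]
4. pair(pair(pair(pair(e, e), pair(e, e)), pair(pair(b, b), b)), pair(pair(e, e), pair(pair(e, k(e, pair(pair(b, b), e))), b)))  →  pair(pair(pair(pair(e, e), pair(e, e)), pair(pair(b, b), b)), pair(pair(e, e), pair(pair(e, e), b)))   [R2 at 2.2.1.2]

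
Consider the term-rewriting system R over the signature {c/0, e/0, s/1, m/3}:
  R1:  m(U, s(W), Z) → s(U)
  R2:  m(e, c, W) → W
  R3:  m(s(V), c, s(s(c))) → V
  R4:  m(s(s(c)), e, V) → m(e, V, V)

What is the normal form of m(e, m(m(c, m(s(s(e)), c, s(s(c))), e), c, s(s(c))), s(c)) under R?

1. m(e, m(m(c, m(s(s(e)), c, s(s(c))), e), c, s(s(c))), s(c))  →  m(e, m(m(c, s(e), e), c, s(s(c))), s(c))   [R3 at 2.1.2]
2. m(e, m(m(c, s(e), e), c, s(s(c))), s(c))  →  m(e, m(s(c), c, s(s(c))), s(c))   [R1 at 2.1]
3. m(e, m(s(c), c, s(s(c))), s(c))  →  m(e, c, s(c))   [R3 at 2]
4. m(e, c, s(c))  →  s(c)   [R2 at ε]

s(c)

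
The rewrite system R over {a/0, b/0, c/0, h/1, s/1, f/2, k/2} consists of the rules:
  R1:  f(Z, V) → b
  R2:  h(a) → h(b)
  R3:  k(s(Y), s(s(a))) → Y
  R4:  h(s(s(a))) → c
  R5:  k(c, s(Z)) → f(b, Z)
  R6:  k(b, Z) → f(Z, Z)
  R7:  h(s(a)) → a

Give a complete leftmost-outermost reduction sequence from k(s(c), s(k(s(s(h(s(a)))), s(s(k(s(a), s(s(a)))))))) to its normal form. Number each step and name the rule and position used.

1. k(s(c), s(k(s(s(h(s(a)))), s(s(k(s(a), s(s(a))))))))  →  k(s(c), s(k(s(s(a)), s(s(k(s(a), s(s(a))))))))   [R7 at 2.1.1.1.1]
2. k(s(c), s(k(s(s(a)), s(s(k(s(a), s(s(a))))))))  →  k(s(c), s(k(s(s(a)), s(s(a)))))   [R3 at 2.1.2.1.1]
3. k(s(c), s(k(s(s(a)), s(s(a)))))  →  k(s(c), s(s(a)))   [R3 at 2.1]
4. k(s(c), s(s(a)))  →  c   [R3 at ε]

c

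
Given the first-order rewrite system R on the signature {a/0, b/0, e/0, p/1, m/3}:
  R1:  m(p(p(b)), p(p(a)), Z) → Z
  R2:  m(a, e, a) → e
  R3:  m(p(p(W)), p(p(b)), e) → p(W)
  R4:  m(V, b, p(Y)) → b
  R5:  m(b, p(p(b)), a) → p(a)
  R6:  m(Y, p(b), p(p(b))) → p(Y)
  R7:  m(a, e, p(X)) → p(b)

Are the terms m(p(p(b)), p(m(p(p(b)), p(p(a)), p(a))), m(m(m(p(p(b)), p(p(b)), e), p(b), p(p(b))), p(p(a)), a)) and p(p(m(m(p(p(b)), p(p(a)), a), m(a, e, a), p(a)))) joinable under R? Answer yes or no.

no — NF(t₁) = a, NF(t₂) = p(p(p(b)))

Reduce t₁ = m(p(p(b)), p(m(p(p(b)), p(p(a)), p(a))), m(m(m(p(p(b)), p(p(b)), e), p(b), p(p(b))), p(p(a)), a)):
1. m(p(p(b)), p(m(p(p(b)), p(p(a)), p(a))), m(m(m(p(p(b)), p(p(b)), e), p(b), p(p(b))), p(p(a)), a))  →  m(p(p(b)), p(p(a)), m(m(m(p(p(b)), p(p(b)), e), p(b), p(p(b))), p(p(a)), a))   [R1 at 2.1]
2. m(p(p(b)), p(p(a)), m(m(m(p(p(b)), p(p(b)), e), p(b), p(p(b))), p(p(a)), a))  →  m(m(m(p(p(b)), p(p(b)), e), p(b), p(p(b))), p(p(a)), a)   [R1 at ε]
3. m(m(m(p(p(b)), p(p(b)), e), p(b), p(p(b))), p(p(a)), a)  →  m(p(m(p(p(b)), p(p(b)), e)), p(p(a)), a)   [R6 at 1]
4. m(p(m(p(p(b)), p(p(b)), e)), p(p(a)), a)  →  m(p(p(b)), p(p(a)), a)   [R3 at 1.1]
5. m(p(p(b)), p(p(a)), a)  →  a   [R1 at ε]

Reduce t₂ = p(p(m(m(p(p(b)), p(p(a)), a), m(a, e, a), p(a)))):
1. p(p(m(m(p(p(b)), p(p(a)), a), m(a, e, a), p(a))))  →  p(p(m(a, m(a, e, a), p(a))))   [R1 at 1.1.1]
2. p(p(m(a, m(a, e, a), p(a))))  →  p(p(m(a, e, p(a))))   [R2 at 1.1.2]
3. p(p(m(a, e, p(a))))  →  p(p(p(b)))   [R7 at 1.1]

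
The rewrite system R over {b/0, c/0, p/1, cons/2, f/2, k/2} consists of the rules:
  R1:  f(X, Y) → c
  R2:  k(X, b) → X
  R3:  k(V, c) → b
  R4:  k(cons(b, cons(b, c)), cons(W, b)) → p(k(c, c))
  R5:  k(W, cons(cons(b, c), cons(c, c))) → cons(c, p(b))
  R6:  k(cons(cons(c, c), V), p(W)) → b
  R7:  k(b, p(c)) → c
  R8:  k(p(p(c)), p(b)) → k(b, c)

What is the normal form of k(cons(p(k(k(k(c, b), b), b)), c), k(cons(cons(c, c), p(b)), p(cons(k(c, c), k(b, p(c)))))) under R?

cons(p(c), c)

1. k(cons(p(k(k(k(c, b), b), b)), c), k(cons(cons(c, c), p(b)), p(cons(k(c, c), k(b, p(c))))))  →  k(cons(p(k(k(c, b), b)), c), k(cons(cons(c, c), p(b)), p(cons(k(c, c), k(b, p(c))))))   [R2 at 1.1.1]
2. k(cons(p(k(k(c, b), b)), c), k(cons(cons(c, c), p(b)), p(cons(k(c, c), k(b, p(c))))))  →  k(cons(p(k(c, b)), c), k(cons(cons(c, c), p(b)), p(cons(k(c, c), k(b, p(c))))))   [R2 at 1.1.1]
3. k(cons(p(k(c, b)), c), k(cons(cons(c, c), p(b)), p(cons(k(c, c), k(b, p(c))))))  →  k(cons(p(c), c), k(cons(cons(c, c), p(b)), p(cons(k(c, c), k(b, p(c))))))   [R2 at 1.1.1]
4. k(cons(p(c), c), k(cons(cons(c, c), p(b)), p(cons(k(c, c), k(b, p(c))))))  →  k(cons(p(c), c), b)   [R6 at 2]
5. k(cons(p(c), c), b)  →  cons(p(c), c)   [R2 at ε]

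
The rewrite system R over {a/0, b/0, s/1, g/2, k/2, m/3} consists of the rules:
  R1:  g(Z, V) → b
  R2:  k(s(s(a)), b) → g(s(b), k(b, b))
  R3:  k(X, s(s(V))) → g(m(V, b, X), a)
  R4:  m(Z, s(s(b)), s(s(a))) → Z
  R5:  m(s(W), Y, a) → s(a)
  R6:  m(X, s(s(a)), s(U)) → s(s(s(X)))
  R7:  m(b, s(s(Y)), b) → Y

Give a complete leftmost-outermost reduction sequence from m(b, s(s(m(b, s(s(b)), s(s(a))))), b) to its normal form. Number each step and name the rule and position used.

1. m(b, s(s(m(b, s(s(b)), s(s(a))))), b)  →  m(b, s(s(b)), s(s(a)))   [R7 at ε]
2. m(b, s(s(b)), s(s(a)))  →  b   [R4 at ε]

b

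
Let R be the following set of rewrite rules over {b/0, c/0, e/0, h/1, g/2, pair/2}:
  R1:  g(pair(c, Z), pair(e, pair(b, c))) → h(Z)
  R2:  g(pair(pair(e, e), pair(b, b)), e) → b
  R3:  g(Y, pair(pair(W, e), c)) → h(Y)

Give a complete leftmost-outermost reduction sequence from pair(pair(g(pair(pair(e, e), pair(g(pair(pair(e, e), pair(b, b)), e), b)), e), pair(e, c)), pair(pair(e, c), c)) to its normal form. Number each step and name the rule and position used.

1. pair(pair(g(pair(pair(e, e), pair(g(pair(pair(e, e), pair(b, b)), e), b)), e), pair(e, c)), pair(pair(e, c), c))  →  pair(pair(g(pair(pair(e, e), pair(b, b)), e), pair(e, c)), pair(pair(e, c), c))   [R2 at 1.1.1.2.1]
2. pair(pair(g(pair(pair(e, e), pair(b, b)), e), pair(e, c)), pair(pair(e, c), c))  →  pair(pair(b, pair(e, c)), pair(pair(e, c), c))   [R2 at 1.1]

pair(pair(b, pair(e, c)), pair(pair(e, c), c))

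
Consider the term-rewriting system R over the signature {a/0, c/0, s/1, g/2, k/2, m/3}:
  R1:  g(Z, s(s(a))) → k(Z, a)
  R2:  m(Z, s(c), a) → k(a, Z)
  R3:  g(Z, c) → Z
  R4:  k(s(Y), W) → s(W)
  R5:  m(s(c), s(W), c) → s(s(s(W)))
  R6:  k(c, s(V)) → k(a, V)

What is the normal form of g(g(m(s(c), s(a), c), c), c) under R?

1. g(g(m(s(c), s(a), c), c), c)  →  g(m(s(c), s(a), c), c)   [R3 at ε]
2. g(m(s(c), s(a), c), c)  →  m(s(c), s(a), c)   [R3 at ε]
3. m(s(c), s(a), c)  →  s(s(s(a)))   [R5 at ε]

s(s(s(a)))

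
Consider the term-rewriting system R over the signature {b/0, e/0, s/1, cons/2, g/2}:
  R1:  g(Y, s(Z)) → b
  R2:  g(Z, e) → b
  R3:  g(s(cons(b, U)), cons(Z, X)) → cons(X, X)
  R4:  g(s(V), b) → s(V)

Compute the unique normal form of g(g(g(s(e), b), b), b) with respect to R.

1. g(g(g(s(e), b), b), b)  →  g(g(s(e), b), b)   [R4 at 1.1]
2. g(g(s(e), b), b)  →  g(s(e), b)   [R4 at 1]
3. g(s(e), b)  →  s(e)   [R4 at ε]

s(e)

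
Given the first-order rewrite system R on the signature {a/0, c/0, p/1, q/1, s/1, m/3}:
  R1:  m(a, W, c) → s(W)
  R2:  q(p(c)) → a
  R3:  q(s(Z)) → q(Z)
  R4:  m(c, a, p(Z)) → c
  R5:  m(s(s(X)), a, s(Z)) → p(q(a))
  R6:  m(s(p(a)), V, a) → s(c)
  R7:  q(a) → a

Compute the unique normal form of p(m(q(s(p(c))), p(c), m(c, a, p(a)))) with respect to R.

p(s(p(c)))

1. p(m(q(s(p(c))), p(c), m(c, a, p(a))))  →  p(m(q(p(c)), p(c), m(c, a, p(a))))   [R3 at 1.1]
2. p(m(q(p(c)), p(c), m(c, a, p(a))))  →  p(m(a, p(c), m(c, a, p(a))))   [R2 at 1.1]
3. p(m(a, p(c), m(c, a, p(a))))  →  p(m(a, p(c), c))   [R4 at 1.3]
4. p(m(a, p(c), c))  →  p(s(p(c)))   [R1 at 1]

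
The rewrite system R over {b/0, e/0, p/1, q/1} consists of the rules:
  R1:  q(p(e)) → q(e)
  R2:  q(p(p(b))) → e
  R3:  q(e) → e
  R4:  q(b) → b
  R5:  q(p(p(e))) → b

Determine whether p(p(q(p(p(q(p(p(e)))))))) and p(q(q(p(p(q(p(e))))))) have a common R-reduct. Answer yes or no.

no — NF(t₁) = p(p(e)), NF(t₂) = p(b)

Reduce t₁ = p(p(q(p(p(q(p(p(e)))))))):
1. p(p(q(p(p(q(p(p(e))))))))  →  p(p(q(p(p(b)))))   [R5 at 1.1.1.1.1]
2. p(p(q(p(p(b)))))  →  p(p(e))   [R2 at 1.1]

Reduce t₂ = p(q(q(p(p(q(p(e))))))):
1. p(q(q(p(p(q(p(e)))))))  →  p(q(q(p(p(q(e))))))   [R1 at 1.1.1.1.1]
2. p(q(q(p(p(q(e))))))  →  p(q(q(p(p(e)))))   [R3 at 1.1.1.1.1]
3. p(q(q(p(p(e)))))  →  p(q(b))   [R5 at 1.1]
4. p(q(b))  →  p(b)   [R4 at 1]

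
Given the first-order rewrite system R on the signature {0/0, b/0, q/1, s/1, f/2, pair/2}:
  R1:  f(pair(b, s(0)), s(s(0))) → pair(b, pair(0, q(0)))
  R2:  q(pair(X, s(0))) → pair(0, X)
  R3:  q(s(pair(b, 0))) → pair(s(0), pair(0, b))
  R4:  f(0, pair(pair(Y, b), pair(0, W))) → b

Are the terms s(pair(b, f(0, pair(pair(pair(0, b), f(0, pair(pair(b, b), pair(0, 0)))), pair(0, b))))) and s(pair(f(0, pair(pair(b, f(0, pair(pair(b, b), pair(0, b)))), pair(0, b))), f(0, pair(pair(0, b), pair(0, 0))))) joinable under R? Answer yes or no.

yes — NF(t₁) = s(pair(b, b)), NF(t₂) = s(pair(b, b))

Reduce t₁ = s(pair(b, f(0, pair(pair(pair(0, b), f(0, pair(pair(b, b), pair(0, 0)))), pair(0, b))))):
1. s(pair(b, f(0, pair(pair(pair(0, b), f(0, pair(pair(b, b), pair(0, 0)))), pair(0, b)))))  →  s(pair(b, f(0, pair(pair(pair(0, b), b), pair(0, b)))))   [R4 at 1.2.2.1.2]
2. s(pair(b, f(0, pair(pair(pair(0, b), b), pair(0, b)))))  →  s(pair(b, b))   [R4 at 1.2]

Reduce t₂ = s(pair(f(0, pair(pair(b, f(0, pair(pair(b, b), pair(0, b)))), pair(0, b))), f(0, pair(pair(0, b), pair(0, 0))))):
1. s(pair(f(0, pair(pair(b, f(0, pair(pair(b, b), pair(0, b)))), pair(0, b))), f(0, pair(pair(0, b), pair(0, 0)))))  →  s(pair(f(0, pair(pair(b, b), pair(0, b))), f(0, pair(pair(0, b), pair(0, 0)))))   [R4 at 1.1.2.1.2]
2. s(pair(f(0, pair(pair(b, b), pair(0, b))), f(0, pair(pair(0, b), pair(0, 0)))))  →  s(pair(b, f(0, pair(pair(0, b), pair(0, 0)))))   [R4 at 1.1]
3. s(pair(b, f(0, pair(pair(0, b), pair(0, 0)))))  →  s(pair(b, b))   [R4 at 1.2]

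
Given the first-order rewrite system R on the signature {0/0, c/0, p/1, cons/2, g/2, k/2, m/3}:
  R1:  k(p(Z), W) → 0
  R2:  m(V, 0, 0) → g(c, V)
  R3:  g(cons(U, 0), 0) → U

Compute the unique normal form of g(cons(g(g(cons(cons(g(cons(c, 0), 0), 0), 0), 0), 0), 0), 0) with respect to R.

c

1. g(cons(g(g(cons(cons(g(cons(c, 0), 0), 0), 0), 0), 0), 0), 0)  →  g(g(cons(cons(g(cons(c, 0), 0), 0), 0), 0), 0)   [R3 at ε]
2. g(g(cons(cons(g(cons(c, 0), 0), 0), 0), 0), 0)  →  g(cons(g(cons(c, 0), 0), 0), 0)   [R3 at 1]
3. g(cons(g(cons(c, 0), 0), 0), 0)  →  g(cons(c, 0), 0)   [R3 at ε]
4. g(cons(c, 0), 0)  →  c   [R3 at ε]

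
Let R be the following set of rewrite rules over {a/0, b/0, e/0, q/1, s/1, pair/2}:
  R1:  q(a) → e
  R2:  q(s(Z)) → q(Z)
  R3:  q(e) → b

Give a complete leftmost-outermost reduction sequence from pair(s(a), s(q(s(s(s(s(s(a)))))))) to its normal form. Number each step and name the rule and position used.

1. pair(s(a), s(q(s(s(s(s(s(a))))))))  →  pair(s(a), s(q(s(s(s(s(a)))))))   [R2 at 2.1]
2. pair(s(a), s(q(s(s(s(s(a)))))))  →  pair(s(a), s(q(s(s(s(a))))))   [R2 at 2.1]
3. pair(s(a), s(q(s(s(s(a))))))  →  pair(s(a), s(q(s(s(a)))))   [R2 at 2.1]
4. pair(s(a), s(q(s(s(a)))))  →  pair(s(a), s(q(s(a))))   [R2 at 2.1]
5. pair(s(a), s(q(s(a))))  →  pair(s(a), s(q(a)))   [R2 at 2.1]
6. pair(s(a), s(q(a)))  →  pair(s(a), s(e))   [R1 at 2.1]

pair(s(a), s(e))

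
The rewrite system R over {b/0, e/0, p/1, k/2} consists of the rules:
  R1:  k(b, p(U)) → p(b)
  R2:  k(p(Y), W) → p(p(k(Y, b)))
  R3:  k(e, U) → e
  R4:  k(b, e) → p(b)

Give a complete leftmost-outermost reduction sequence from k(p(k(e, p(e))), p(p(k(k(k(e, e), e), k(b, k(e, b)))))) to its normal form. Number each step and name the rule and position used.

1. k(p(k(e, p(e))), p(p(k(k(k(e, e), e), k(b, k(e, b))))))  →  p(p(k(k(e, p(e)), b)))   [R2 at ε]
2. p(p(k(k(e, p(e)), b)))  →  p(p(k(e, b)))   [R3 at 1.1.1]
3. p(p(k(e, b)))  →  p(p(e))   [R3 at 1.1]

p(p(e))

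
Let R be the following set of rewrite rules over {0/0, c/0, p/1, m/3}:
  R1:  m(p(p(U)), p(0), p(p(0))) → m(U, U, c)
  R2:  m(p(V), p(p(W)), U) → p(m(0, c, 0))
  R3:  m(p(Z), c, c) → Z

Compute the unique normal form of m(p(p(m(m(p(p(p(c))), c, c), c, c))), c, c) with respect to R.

p(p(c))

1. m(p(p(m(m(p(p(p(c))), c, c), c, c))), c, c)  →  p(m(m(p(p(p(c))), c, c), c, c))   [R3 at ε]
2. p(m(m(p(p(p(c))), c, c), c, c))  →  p(m(p(p(c)), c, c))   [R3 at 1.1]
3. p(m(p(p(c)), c, c))  →  p(p(c))   [R3 at 1]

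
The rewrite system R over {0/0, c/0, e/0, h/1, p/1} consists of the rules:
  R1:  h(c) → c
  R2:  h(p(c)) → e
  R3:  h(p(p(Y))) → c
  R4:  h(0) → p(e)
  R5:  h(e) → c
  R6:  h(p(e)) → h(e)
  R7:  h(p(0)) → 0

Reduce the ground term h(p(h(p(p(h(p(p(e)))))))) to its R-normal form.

1. h(p(h(p(p(h(p(p(e))))))))  →  h(p(c))   [R3 at 1.1]
2. h(p(c))  →  e   [R2 at ε]

e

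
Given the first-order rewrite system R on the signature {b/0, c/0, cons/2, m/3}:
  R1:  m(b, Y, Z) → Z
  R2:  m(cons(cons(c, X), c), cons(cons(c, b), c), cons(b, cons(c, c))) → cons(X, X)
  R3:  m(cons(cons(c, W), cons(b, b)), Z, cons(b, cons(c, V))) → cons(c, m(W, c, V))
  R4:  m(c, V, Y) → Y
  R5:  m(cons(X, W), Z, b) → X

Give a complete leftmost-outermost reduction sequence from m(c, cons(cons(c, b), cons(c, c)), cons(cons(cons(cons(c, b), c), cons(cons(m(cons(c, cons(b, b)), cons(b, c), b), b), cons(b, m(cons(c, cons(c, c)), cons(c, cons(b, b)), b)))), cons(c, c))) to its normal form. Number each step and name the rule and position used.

cons(cons(cons(cons(c, b), c), cons(cons(c, b), cons(b, c))), cons(c, c))

1. m(c, cons(cons(c, b), cons(c, c)), cons(cons(cons(cons(c, b), c), cons(cons(m(cons(c, cons(b, b)), cons(b, c), b), b), cons(b, m(cons(c, cons(c, c)), cons(c, cons(b, b)), b)))), cons(c, c)))  →  cons(cons(cons(cons(c, b), c), cons(cons(m(cons(c, cons(b, b)), cons(b, c), b), b), cons(b, m(cons(c, cons(c, c)), cons(c, cons(b, b)), b)))), cons(c, c))   [R4 at ε]
2. cons(cons(cons(cons(c, b), c), cons(cons(m(cons(c, cons(b, b)), cons(b, c), b), b), cons(b, m(cons(c, cons(c, c)), cons(c, cons(b, b)), b)))), cons(c, c))  →  cons(cons(cons(cons(c, b), c), cons(cons(c, b), cons(b, m(cons(c, cons(c, c)), cons(c, cons(b, b)), b)))), cons(c, c))   [R5 at 1.2.1.1]
3. cons(cons(cons(cons(c, b), c), cons(cons(c, b), cons(b, m(cons(c, cons(c, c)), cons(c, cons(b, b)), b)))), cons(c, c))  →  cons(cons(cons(cons(c, b), c), cons(cons(c, b), cons(b, c))), cons(c, c))   [R5 at 1.2.2.2]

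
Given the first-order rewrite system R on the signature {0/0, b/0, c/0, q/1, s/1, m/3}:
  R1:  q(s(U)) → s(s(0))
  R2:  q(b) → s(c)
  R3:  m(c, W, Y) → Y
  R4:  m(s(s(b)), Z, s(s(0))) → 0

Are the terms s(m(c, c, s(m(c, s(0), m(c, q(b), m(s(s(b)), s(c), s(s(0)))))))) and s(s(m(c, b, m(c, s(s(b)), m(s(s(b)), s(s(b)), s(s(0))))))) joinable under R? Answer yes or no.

Reduce t₁ = s(m(c, c, s(m(c, s(0), m(c, q(b), m(s(s(b)), s(c), s(s(0)))))))):
1. s(m(c, c, s(m(c, s(0), m(c, q(b), m(s(s(b)), s(c), s(s(0))))))))  →  s(s(m(c, s(0), m(c, q(b), m(s(s(b)), s(c), s(s(0)))))))   [R3 at 1]
2. s(s(m(c, s(0), m(c, q(b), m(s(s(b)), s(c), s(s(0)))))))  →  s(s(m(c, q(b), m(s(s(b)), s(c), s(s(0))))))   [R3 at 1.1]
3. s(s(m(c, q(b), m(s(s(b)), s(c), s(s(0))))))  →  s(s(m(s(s(b)), s(c), s(s(0)))))   [R3 at 1.1]
4. s(s(m(s(s(b)), s(c), s(s(0)))))  →  s(s(0))   [R4 at 1.1]

Reduce t₂ = s(s(m(c, b, m(c, s(s(b)), m(s(s(b)), s(s(b)), s(s(0))))))):
1. s(s(m(c, b, m(c, s(s(b)), m(s(s(b)), s(s(b)), s(s(0)))))))  →  s(s(m(c, s(s(b)), m(s(s(b)), s(s(b)), s(s(0))))))   [R3 at 1.1]
2. s(s(m(c, s(s(b)), m(s(s(b)), s(s(b)), s(s(0))))))  →  s(s(m(s(s(b)), s(s(b)), s(s(0)))))   [R3 at 1.1]
3. s(s(m(s(s(b)), s(s(b)), s(s(0)))))  →  s(s(0))   [R4 at 1.1]

yes — NF(t₁) = s(s(0)), NF(t₂) = s(s(0))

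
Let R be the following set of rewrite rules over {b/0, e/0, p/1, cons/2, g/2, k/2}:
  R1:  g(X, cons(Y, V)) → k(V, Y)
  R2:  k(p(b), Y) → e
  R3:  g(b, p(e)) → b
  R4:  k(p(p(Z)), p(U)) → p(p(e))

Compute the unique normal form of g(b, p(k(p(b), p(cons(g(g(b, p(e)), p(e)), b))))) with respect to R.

1. g(b, p(k(p(b), p(cons(g(g(b, p(e)), p(e)), b)))))  →  g(b, p(e))   [R2 at 2.1]
2. g(b, p(e))  →  b   [R3 at ε]

b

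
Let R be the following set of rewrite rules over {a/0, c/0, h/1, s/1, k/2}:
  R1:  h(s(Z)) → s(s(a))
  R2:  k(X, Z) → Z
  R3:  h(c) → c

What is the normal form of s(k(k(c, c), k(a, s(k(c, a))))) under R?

s(s(a))

1. s(k(k(c, c), k(a, s(k(c, a)))))  →  s(k(a, s(k(c, a))))   [R2 at 1]
2. s(k(a, s(k(c, a))))  →  s(s(k(c, a)))   [R2 at 1]
3. s(s(k(c, a)))  →  s(s(a))   [R2 at 1.1]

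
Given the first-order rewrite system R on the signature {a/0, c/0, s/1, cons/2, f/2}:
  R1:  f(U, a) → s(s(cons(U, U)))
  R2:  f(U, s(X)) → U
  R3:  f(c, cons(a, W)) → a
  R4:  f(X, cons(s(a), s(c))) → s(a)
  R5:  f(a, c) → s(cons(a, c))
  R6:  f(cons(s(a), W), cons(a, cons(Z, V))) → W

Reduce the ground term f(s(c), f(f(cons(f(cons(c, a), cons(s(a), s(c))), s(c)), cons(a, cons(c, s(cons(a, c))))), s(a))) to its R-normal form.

1. f(s(c), f(f(cons(f(cons(c, a), cons(s(a), s(c))), s(c)), cons(a, cons(c, s(cons(a, c))))), s(a)))  →  f(s(c), f(cons(f(cons(c, a), cons(s(a), s(c))), s(c)), cons(a, cons(c, s(cons(a, c))))))   [R2 at 2]
2. f(s(c), f(cons(f(cons(c, a), cons(s(a), s(c))), s(c)), cons(a, cons(c, s(cons(a, c))))))  →  f(s(c), f(cons(s(a), s(c)), cons(a, cons(c, s(cons(a, c))))))   [R4 at 2.1.1]
3. f(s(c), f(cons(s(a), s(c)), cons(a, cons(c, s(cons(a, c))))))  →  f(s(c), s(c))   [R6 at 2]
4. f(s(c), s(c))  →  s(c)   [R2 at ε]

s(c)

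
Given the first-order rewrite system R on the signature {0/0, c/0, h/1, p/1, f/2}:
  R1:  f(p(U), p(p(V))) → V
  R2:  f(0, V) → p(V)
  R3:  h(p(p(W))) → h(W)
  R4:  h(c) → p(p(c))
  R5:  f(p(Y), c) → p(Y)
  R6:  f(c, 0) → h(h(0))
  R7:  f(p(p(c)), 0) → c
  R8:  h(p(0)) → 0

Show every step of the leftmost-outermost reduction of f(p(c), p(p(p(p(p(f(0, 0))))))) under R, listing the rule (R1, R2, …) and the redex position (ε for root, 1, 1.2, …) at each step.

p(p(p(p(0))))

1. f(p(c), p(p(p(p(p(f(0, 0)))))))  →  p(p(p(f(0, 0))))   [R1 at ε]
2. p(p(p(f(0, 0))))  →  p(p(p(p(0))))   [R2 at 1.1.1]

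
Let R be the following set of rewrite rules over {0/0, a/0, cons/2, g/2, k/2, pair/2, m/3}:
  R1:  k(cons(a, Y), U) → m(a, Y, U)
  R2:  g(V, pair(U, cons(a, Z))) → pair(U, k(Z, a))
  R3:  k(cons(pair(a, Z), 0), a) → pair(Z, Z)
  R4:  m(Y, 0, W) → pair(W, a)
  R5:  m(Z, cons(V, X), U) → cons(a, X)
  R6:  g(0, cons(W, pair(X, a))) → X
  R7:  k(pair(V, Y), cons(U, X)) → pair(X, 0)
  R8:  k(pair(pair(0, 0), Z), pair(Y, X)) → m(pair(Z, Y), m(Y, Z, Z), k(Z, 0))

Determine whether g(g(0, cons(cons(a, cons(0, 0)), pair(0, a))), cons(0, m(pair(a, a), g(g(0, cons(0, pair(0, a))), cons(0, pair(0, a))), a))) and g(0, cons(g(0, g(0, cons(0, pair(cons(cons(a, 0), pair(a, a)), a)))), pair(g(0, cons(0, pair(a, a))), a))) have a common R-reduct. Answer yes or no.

yes — NF(t₁) = a, NF(t₂) = a

Reduce t₁ = g(g(0, cons(cons(a, cons(0, 0)), pair(0, a))), cons(0, m(pair(a, a), g(g(0, cons(0, pair(0, a))), cons(0, pair(0, a))), a))):
1. g(g(0, cons(cons(a, cons(0, 0)), pair(0, a))), cons(0, m(pair(a, a), g(g(0, cons(0, pair(0, a))), cons(0, pair(0, a))), a)))  →  g(0, cons(0, m(pair(a, a), g(g(0, cons(0, pair(0, a))), cons(0, pair(0, a))), a)))   [R6 at 1]
2. g(0, cons(0, m(pair(a, a), g(g(0, cons(0, pair(0, a))), cons(0, pair(0, a))), a)))  →  g(0, cons(0, m(pair(a, a), g(0, cons(0, pair(0, a))), a)))   [R6 at 2.2.2.1]
3. g(0, cons(0, m(pair(a, a), g(0, cons(0, pair(0, a))), a)))  →  g(0, cons(0, m(pair(a, a), 0, a)))   [R6 at 2.2.2]
4. g(0, cons(0, m(pair(a, a), 0, a)))  →  g(0, cons(0, pair(a, a)))   [R4 at 2.2]
5. g(0, cons(0, pair(a, a)))  →  a   [R6 at ε]

Reduce t₂ = g(0, cons(g(0, g(0, cons(0, pair(cons(cons(a, 0), pair(a, a)), a)))), pair(g(0, cons(0, pair(a, a))), a))):
1. g(0, cons(g(0, g(0, cons(0, pair(cons(cons(a, 0), pair(a, a)), a)))), pair(g(0, cons(0, pair(a, a))), a)))  →  g(0, cons(0, pair(a, a)))   [R6 at ε]
2. g(0, cons(0, pair(a, a)))  →  a   [R6 at ε]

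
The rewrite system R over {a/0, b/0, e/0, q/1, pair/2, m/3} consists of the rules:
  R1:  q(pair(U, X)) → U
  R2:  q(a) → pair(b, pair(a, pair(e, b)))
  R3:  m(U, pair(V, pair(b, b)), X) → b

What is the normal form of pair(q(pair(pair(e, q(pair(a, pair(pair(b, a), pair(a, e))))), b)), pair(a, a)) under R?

pair(pair(e, a), pair(a, a))

1. pair(q(pair(pair(e, q(pair(a, pair(pair(b, a), pair(a, e))))), b)), pair(a, a))  →  pair(pair(e, q(pair(a, pair(pair(b, a), pair(a, e))))), pair(a, a))   [R1 at 1]
2. pair(pair(e, q(pair(a, pair(pair(b, a), pair(a, e))))), pair(a, a))  →  pair(pair(e, a), pair(a, a))   [R1 at 1.2]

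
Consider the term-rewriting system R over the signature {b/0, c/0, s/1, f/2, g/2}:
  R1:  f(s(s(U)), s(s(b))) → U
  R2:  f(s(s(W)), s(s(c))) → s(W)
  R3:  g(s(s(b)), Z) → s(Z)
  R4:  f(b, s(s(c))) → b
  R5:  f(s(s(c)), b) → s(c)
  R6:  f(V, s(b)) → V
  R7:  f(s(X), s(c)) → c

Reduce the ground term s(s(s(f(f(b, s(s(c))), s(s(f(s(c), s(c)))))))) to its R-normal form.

s(s(s(b)))

1. s(s(s(f(f(b, s(s(c))), s(s(f(s(c), s(c))))))))  →  s(s(s(f(b, s(s(f(s(c), s(c))))))))   [R4 at 1.1.1.1]
2. s(s(s(f(b, s(s(f(s(c), s(c))))))))  →  s(s(s(f(b, s(s(c))))))   [R7 at 1.1.1.2.1.1]
3. s(s(s(f(b, s(s(c))))))  →  s(s(s(b)))   [R4 at 1.1.1]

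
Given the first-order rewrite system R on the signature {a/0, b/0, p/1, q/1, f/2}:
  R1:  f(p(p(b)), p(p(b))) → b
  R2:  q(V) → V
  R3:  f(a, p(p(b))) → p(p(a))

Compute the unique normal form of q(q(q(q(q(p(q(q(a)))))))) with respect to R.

p(a)

1. q(q(q(q(q(p(q(q(a))))))))  →  q(q(q(q(p(q(q(a)))))))   [R2 at ε]
2. q(q(q(q(p(q(q(a)))))))  →  q(q(q(p(q(q(a))))))   [R2 at ε]
3. q(q(q(p(q(q(a))))))  →  q(q(p(q(q(a)))))   [R2 at ε]
4. q(q(p(q(q(a)))))  →  q(p(q(q(a))))   [R2 at ε]
5. q(p(q(q(a))))  →  p(q(q(a)))   [R2 at ε]
6. p(q(q(a)))  →  p(q(a))   [R2 at 1]
7. p(q(a))  →  p(a)   [R2 at 1]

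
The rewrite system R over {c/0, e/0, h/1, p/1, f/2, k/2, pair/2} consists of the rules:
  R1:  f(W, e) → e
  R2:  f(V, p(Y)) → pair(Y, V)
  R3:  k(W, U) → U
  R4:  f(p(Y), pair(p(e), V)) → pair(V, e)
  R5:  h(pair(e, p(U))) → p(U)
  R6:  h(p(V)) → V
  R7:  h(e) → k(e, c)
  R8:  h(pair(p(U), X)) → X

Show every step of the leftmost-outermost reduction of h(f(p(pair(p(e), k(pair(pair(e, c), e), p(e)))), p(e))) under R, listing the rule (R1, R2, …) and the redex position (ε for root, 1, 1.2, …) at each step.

1. h(f(p(pair(p(e), k(pair(pair(e, c), e), p(e)))), p(e)))  →  h(pair(e, p(pair(p(e), k(pair(pair(e, c), e), p(e))))))   [R2 at 1]
2. h(pair(e, p(pair(p(e), k(pair(pair(e, c), e), p(e))))))  →  p(pair(p(e), k(pair(pair(e, c), e), p(e))))   [R5 at ε]
3. p(pair(p(e), k(pair(pair(e, c), e), p(e))))  →  p(pair(p(e), p(e)))   [R3 at 1.2]

p(pair(p(e), p(e)))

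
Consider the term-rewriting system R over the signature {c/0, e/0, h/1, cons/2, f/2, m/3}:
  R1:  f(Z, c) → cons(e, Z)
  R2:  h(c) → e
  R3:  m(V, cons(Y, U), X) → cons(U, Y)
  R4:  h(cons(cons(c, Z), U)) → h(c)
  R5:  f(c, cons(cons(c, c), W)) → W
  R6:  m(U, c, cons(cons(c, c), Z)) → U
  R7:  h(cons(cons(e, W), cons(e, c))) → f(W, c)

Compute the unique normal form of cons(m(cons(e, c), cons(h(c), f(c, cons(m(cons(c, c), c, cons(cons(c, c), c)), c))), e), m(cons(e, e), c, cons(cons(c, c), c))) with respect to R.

1. cons(m(cons(e, c), cons(h(c), f(c, cons(m(cons(c, c), c, cons(cons(c, c), c)), c))), e), m(cons(e, e), c, cons(cons(c, c), c)))  →  cons(cons(f(c, cons(m(cons(c, c), c, cons(cons(c, c), c)), c)), h(c)), m(cons(e, e), c, cons(cons(c, c), c)))   [R3 at 1]
2. cons(cons(f(c, cons(m(cons(c, c), c, cons(cons(c, c), c)), c)), h(c)), m(cons(e, e), c, cons(cons(c, c), c)))  →  cons(cons(f(c, cons(cons(c, c), c)), h(c)), m(cons(e, e), c, cons(cons(c, c), c)))   [R6 at 1.1.2.1]
3. cons(cons(f(c, cons(cons(c, c), c)), h(c)), m(cons(e, e), c, cons(cons(c, c), c)))  →  cons(cons(c, h(c)), m(cons(e, e), c, cons(cons(c, c), c)))   [R5 at 1.1]
4. cons(cons(c, h(c)), m(cons(e, e), c, cons(cons(c, c), c)))  →  cons(cons(c, e), m(cons(e, e), c, cons(cons(c, c), c)))   [R2 at 1.2]
5. cons(cons(c, e), m(cons(e, e), c, cons(cons(c, c), c)))  →  cons(cons(c, e), cons(e, e))   [R6 at 2]

cons(cons(c, e), cons(e, e))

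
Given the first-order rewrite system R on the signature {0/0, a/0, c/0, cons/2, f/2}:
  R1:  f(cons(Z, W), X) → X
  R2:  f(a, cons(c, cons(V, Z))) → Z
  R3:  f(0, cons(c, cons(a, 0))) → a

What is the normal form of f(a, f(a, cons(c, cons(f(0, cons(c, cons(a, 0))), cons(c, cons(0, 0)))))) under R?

1. f(a, f(a, cons(c, cons(f(0, cons(c, cons(a, 0))), cons(c, cons(0, 0))))))  →  f(a, cons(c, cons(0, 0)))   [R2 at 2]
2. f(a, cons(c, cons(0, 0)))  →  0   [R2 at ε]

0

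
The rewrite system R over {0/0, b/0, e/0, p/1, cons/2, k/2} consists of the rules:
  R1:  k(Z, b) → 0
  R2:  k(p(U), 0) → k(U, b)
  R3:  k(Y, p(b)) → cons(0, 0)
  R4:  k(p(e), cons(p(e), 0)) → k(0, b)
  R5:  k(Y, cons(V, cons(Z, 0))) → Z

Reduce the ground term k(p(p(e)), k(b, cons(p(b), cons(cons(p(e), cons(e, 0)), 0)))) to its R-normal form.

e

1. k(p(p(e)), k(b, cons(p(b), cons(cons(p(e), cons(e, 0)), 0))))  →  k(p(p(e)), cons(p(e), cons(e, 0)))   [R5 at 2]
2. k(p(p(e)), cons(p(e), cons(e, 0)))  →  e   [R5 at ε]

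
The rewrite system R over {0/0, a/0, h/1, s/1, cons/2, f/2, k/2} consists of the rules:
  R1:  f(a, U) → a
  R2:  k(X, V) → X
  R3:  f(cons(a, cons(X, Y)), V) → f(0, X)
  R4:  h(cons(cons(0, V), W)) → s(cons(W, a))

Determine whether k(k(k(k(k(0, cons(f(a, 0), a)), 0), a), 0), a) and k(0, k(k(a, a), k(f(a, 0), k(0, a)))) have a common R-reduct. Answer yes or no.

Reduce t₁ = k(k(k(k(k(0, cons(f(a, 0), a)), 0), a), 0), a):
1. k(k(k(k(k(0, cons(f(a, 0), a)), 0), a), 0), a)  →  k(k(k(k(0, cons(f(a, 0), a)), 0), a), 0)   [R2 at ε]
2. k(k(k(k(0, cons(f(a, 0), a)), 0), a), 0)  →  k(k(k(0, cons(f(a, 0), a)), 0), a)   [R2 at ε]
3. k(k(k(0, cons(f(a, 0), a)), 0), a)  →  k(k(0, cons(f(a, 0), a)), 0)   [R2 at ε]
4. k(k(0, cons(f(a, 0), a)), 0)  →  k(0, cons(f(a, 0), a))   [R2 at ε]
5. k(0, cons(f(a, 0), a))  →  0   [R2 at ε]

Reduce t₂ = k(0, k(k(a, a), k(f(a, 0), k(0, a)))):
1. k(0, k(k(a, a), k(f(a, 0), k(0, a))))  →  0   [R2 at ε]

yes — NF(t₁) = 0, NF(t₂) = 0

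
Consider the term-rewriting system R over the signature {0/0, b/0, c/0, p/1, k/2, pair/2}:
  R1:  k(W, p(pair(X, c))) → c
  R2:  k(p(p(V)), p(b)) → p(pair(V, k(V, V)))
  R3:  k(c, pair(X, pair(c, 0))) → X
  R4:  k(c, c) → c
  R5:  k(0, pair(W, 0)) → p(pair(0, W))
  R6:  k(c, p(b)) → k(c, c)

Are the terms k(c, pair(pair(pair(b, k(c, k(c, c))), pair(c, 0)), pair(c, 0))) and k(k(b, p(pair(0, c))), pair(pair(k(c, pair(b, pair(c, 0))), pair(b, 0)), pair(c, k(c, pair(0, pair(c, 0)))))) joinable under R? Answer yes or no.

Reduce t₁ = k(c, pair(pair(pair(b, k(c, k(c, c))), pair(c, 0)), pair(c, 0))):
1. k(c, pair(pair(pair(b, k(c, k(c, c))), pair(c, 0)), pair(c, 0)))  →  pair(pair(b, k(c, k(c, c))), pair(c, 0))   [R3 at ε]
2. pair(pair(b, k(c, k(c, c))), pair(c, 0))  →  pair(pair(b, k(c, c)), pair(c, 0))   [R4 at 1.2.2]
3. pair(pair(b, k(c, c)), pair(c, 0))  →  pair(pair(b, c), pair(c, 0))   [R4 at 1.2]

Reduce t₂ = k(k(b, p(pair(0, c))), pair(pair(k(c, pair(b, pair(c, 0))), pair(b, 0)), pair(c, k(c, pair(0, pair(c, 0)))))):
1. k(k(b, p(pair(0, c))), pair(pair(k(c, pair(b, pair(c, 0))), pair(b, 0)), pair(c, k(c, pair(0, pair(c, 0))))))  →  k(c, pair(pair(k(c, pair(b, pair(c, 0))), pair(b, 0)), pair(c, k(c, pair(0, pair(c, 0))))))   [R1 at 1]
2. k(c, pair(pair(k(c, pair(b, pair(c, 0))), pair(b, 0)), pair(c, k(c, pair(0, pair(c, 0))))))  →  k(c, pair(pair(b, pair(b, 0)), pair(c, k(c, pair(0, pair(c, 0))))))   [R3 at 2.1.1]
3. k(c, pair(pair(b, pair(b, 0)), pair(c, k(c, pair(0, pair(c, 0))))))  →  k(c, pair(pair(b, pair(b, 0)), pair(c, 0)))   [R3 at 2.2.2]
4. k(c, pair(pair(b, pair(b, 0)), pair(c, 0)))  →  pair(b, pair(b, 0))   [R3 at ε]

no — NF(t₁) = pair(pair(b, c), pair(c, 0)), NF(t₂) = pair(b, pair(b, 0))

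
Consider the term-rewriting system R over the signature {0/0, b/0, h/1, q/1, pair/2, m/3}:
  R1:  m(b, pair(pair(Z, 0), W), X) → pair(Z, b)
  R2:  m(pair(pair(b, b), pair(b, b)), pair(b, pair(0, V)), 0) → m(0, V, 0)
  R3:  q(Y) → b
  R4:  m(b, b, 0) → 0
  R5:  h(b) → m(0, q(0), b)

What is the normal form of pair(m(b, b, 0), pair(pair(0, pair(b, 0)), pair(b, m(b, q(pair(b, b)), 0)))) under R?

1. pair(m(b, b, 0), pair(pair(0, pair(b, 0)), pair(b, m(b, q(pair(b, b)), 0))))  →  pair(0, pair(pair(0, pair(b, 0)), pair(b, m(b, q(pair(b, b)), 0))))   [R4 at 1]
2. pair(0, pair(pair(0, pair(b, 0)), pair(b, m(b, q(pair(b, b)), 0))))  →  pair(0, pair(pair(0, pair(b, 0)), pair(b, m(b, b, 0))))   [R3 at 2.2.2.2]
3. pair(0, pair(pair(0, pair(b, 0)), pair(b, m(b, b, 0))))  →  pair(0, pair(pair(0, pair(b, 0)), pair(b, 0)))   [R4 at 2.2.2]

pair(0, pair(pair(0, pair(b, 0)), pair(b, 0)))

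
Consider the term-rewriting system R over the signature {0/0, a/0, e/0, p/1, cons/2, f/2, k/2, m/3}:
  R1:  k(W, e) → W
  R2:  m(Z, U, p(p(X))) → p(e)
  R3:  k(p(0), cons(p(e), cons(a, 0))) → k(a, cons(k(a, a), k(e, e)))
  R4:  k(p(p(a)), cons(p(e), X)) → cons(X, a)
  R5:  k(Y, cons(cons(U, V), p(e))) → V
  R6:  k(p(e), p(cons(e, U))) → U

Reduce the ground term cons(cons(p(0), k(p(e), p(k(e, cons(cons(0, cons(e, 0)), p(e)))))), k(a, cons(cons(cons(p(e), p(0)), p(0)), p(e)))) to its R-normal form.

cons(cons(p(0), 0), p(0))

1. cons(cons(p(0), k(p(e), p(k(e, cons(cons(0, cons(e, 0)), p(e)))))), k(a, cons(cons(cons(p(e), p(0)), p(0)), p(e))))  →  cons(cons(p(0), k(p(e), p(cons(e, 0)))), k(a, cons(cons(cons(p(e), p(0)), p(0)), p(e))))   [R5 at 1.2.2.1]
2. cons(cons(p(0), k(p(e), p(cons(e, 0)))), k(a, cons(cons(cons(p(e), p(0)), p(0)), p(e))))  →  cons(cons(p(0), 0), k(a, cons(cons(cons(p(e), p(0)), p(0)), p(e))))   [R6 at 1.2]
3. cons(cons(p(0), 0), k(a, cons(cons(cons(p(e), p(0)), p(0)), p(e))))  →  cons(cons(p(0), 0), p(0))   [R5 at 2]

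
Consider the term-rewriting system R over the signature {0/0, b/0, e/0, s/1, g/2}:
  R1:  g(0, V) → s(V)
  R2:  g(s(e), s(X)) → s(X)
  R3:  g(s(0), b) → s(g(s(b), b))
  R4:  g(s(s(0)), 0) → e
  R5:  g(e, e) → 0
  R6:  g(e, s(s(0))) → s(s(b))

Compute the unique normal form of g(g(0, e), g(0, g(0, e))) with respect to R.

1. g(g(0, e), g(0, g(0, e)))  →  g(s(e), g(0, g(0, e)))   [R1 at 1]
2. g(s(e), g(0, g(0, e)))  →  g(s(e), s(g(0, e)))   [R1 at 2]
3. g(s(e), s(g(0, e)))  →  s(g(0, e))   [R2 at ε]
4. s(g(0, e))  →  s(s(e))   [R1 at 1]

s(s(e))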